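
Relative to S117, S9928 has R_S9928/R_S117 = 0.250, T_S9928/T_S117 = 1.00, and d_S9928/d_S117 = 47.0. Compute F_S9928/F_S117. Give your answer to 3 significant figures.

L_S9928/L_S117 = (R_S9928/R_S117)²(T_S9928/T_S117)⁴ = (0.250)² × (1.00)⁴ = 0.06250.
F_S9928/F_S117 = (L_S9928/L_S117)/(d_S9928/d_S117)² = 0.06250 / (47.0)² = 2.829×10^-5.

2.83×10^-5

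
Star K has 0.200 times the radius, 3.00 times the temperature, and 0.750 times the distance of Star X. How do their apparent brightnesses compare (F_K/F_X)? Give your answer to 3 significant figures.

5.76

L_K/L_X = (R_K/R_X)²(T_K/T_X)⁴ = (0.200)² × (3.00)⁴ = 3.240.
F_K/F_X = (L_K/L_X)/(d_K/d_X)² = 3.240 / (0.750)² = 5.760.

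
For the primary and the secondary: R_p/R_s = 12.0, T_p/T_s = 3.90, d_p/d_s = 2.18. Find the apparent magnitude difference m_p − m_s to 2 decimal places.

-9.61

L_p/L_s = (12.0)²(3.90)⁴ = 3.331×10^4.
F_p/F_s = (L_p/L_s)/(d_p/d_s)² = 3.331×10^4/4.752 = 7010.
m_p − m_s = −2.5 log₁₀(7010) = -9.61.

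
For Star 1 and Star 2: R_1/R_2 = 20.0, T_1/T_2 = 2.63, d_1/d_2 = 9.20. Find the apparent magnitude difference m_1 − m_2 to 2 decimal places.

L_1/L_2 = (20.0)²(2.63)⁴ = 1.914×10^4.
F_1/F_2 = (L_1/L_2)/(d_1/d_2)² = 1.914×10^4/84.64 = 226.1.
m_1 − m_2 = −2.5 log₁₀(226.1) = -5.89.

-5.89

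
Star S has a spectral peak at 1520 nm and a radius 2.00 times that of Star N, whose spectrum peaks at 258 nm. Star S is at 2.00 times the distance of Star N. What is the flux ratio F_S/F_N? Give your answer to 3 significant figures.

Wien's law: T_S/T_N = λ_N/λ_S = 258/1520 = 0.1697.
L_S/L_N = (R_S/R_N)²(T_S/T_N)⁴ = (2.00)²(0.1697)⁴ = 0.003320.
F_S/F_N = (L_S/L_N)/(d_S/d_N)² = 0.003320/(2.00)² = 8.301×10^-4.

8.30×10^-4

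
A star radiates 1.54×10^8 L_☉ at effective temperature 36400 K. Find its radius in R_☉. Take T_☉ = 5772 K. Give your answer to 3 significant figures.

R/R_☉ = √(L/L_☉) / (T/T_☉)² = √(1.54×10^8) / (6.306)²
       = 1.241×10^4 / 39.77 = 312.0.

312 R_☉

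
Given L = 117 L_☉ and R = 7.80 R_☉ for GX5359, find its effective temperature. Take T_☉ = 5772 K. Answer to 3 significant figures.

T/T_☉ = (L/L_☉)^(1/4) / (R/R_☉)^(1/2)
T = 5772 × (117)^(1/4) / √(7.80) = 5772 × 3.289 / 2.793 = 6797 K.

6.80×10^3 K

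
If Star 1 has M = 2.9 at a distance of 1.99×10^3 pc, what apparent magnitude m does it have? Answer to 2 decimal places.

14.39

m = M + 5 log₁₀(d/10 pc) = 2.9 + 5 log₁₀(1.99×10^3/10)
  = 2.9 + 5 × 2.299 = 2.9 + 11.49 = 14.39.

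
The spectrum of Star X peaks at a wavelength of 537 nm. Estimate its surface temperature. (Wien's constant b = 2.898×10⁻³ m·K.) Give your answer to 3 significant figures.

5.40×10^3 K

T = b/λ_max = 2.898×10⁻³ / (537×10⁻⁹) = 5397 K.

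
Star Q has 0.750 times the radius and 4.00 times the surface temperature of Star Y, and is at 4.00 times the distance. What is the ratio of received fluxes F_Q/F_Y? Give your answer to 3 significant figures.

L_Q/L_Y = (R_Q/R_Y)²(T_Q/T_Y)⁴ = (0.750)² × (4.00)⁴ = 144.0.
F_Q/F_Y = (L_Q/L_Y)/(d_Q/d_Y)² = 144.0 / (4.00)² = 9.000.

9.00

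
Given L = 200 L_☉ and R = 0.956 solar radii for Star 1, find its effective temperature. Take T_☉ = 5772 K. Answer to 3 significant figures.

T/T_☉ = (L/L_☉)^(1/4) / (R/R_☉)^(1/2)
T = 5772 × (200)^(1/4) / √(0.956) = 5772 × 3.761 / 0.9778 = 2.220×10^4 K.

2.22×10^4 K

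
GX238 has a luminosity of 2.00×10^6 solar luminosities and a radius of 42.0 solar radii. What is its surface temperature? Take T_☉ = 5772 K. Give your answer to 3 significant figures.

T/T_☉ = (L/L_☉)^(1/4) / (R/R_☉)^(1/2)
T = 5772 × (2.00×10^6)^(1/4) / √(42.0) = 5772 × 37.61 / 6.481 = 3.349×10^4 K.

3.35×10^4 K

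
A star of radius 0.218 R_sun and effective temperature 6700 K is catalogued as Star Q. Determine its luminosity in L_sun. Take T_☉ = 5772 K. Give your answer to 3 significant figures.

0.0863 L_sun

L/L_☉ = (R/R_☉)² (T/T_☉)⁴ = (0.218)² × (6700/5772)⁴
       = 0.04752 × (1.161)⁴ = 0.04752 × 1.815 = 0.08628.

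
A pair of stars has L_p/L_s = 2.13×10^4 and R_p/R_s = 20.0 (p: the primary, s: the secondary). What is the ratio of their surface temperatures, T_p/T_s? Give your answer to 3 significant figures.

2.70

L ∝ R²T⁴ gives T ∝ (L/R²)^(1/4), so
T_p/T_s = (2.13×10^4 / 20.0²)^(1/4) = (53.25)^(1/4) = 2.701.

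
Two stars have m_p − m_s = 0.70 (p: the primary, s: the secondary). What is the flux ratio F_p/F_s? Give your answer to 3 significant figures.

0.525

F_p/F_s = 10^(−(m_p − m_s)/2.5) = 10^(-0.70/2.5) = 10^-0.280 = 0.5248.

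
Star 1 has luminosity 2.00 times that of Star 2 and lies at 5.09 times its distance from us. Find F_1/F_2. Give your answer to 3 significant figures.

F = L/(4πd²), so F_1/F_2 = (L_1/L_2) / (d_1/d_2)²
= 2.00 / (5.09)² = 2.00 / 25.91 = 0.07720.

0.0772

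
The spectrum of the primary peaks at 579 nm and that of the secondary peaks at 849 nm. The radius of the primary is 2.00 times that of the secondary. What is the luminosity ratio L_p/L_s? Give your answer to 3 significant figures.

18.5

Wien's law gives T ∝ 1/λ_max, so T_p/T_s = λ_s/λ_p = 849/579 = 1.466.
Then L ∝ R²T⁴ gives L_p/L_s = (2.00)² × (1.466)⁴ = 4.000 × 4.623 = 18.49.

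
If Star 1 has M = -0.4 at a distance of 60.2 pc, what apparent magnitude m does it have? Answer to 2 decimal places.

m = M + 5 log₁₀(d/10 pc) = -0.4 + 5 log₁₀(60.2/10)
  = -0.4 + 5 × 0.780 = -0.4 + 3.90 = 3.50.

3.50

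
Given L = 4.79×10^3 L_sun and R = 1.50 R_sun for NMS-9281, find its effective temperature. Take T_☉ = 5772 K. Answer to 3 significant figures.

T/T_☉ = (L/L_☉)^(1/4) / (R/R_☉)^(1/2)
T = 5772 × (4.79×10^3)^(1/4) / √(1.50) = 5772 × 8.319 / 1.225 = 3.921×10^4 K.

3.92×10^4 K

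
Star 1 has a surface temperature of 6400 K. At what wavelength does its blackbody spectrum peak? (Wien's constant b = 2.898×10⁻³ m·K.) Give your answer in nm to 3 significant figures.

λ_max = b/T = 2.898×10⁻³ / 6400 = 4.53×10^-7 m = 452.8 nm.

453 nm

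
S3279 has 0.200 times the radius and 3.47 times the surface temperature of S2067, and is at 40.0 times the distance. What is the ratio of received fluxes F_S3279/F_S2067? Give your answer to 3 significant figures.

0.00362

L_S3279/L_S2067 = (R_S3279/R_S2067)²(T_S3279/T_S2067)⁴ = (0.200)² × (3.47)⁴ = 5.799.
F_S3279/F_S2067 = (L_S3279/L_S2067)/(d_S3279/d_S2067)² = 5.799 / (40.0)² = 0.003625.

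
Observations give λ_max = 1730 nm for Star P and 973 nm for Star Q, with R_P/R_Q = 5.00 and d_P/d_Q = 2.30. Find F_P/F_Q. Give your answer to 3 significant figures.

Wien's law: T_P/T_Q = λ_Q/λ_P = 973/1730 = 0.5624.
L_P/L_Q = (R_P/R_Q)²(T_P/T_Q)⁴ = (5.00)²(0.5624)⁴ = 2.502.
F_P/F_Q = (L_P/L_Q)/(d_P/d_Q)² = 2.502/(2.30)² = 0.4729.

0.473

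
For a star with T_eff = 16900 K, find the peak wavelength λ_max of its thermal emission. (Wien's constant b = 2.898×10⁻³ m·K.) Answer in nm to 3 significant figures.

λ_max = b/T = 2.898×10⁻³ / 16900 = 1.71×10^-7 m = 171.5 nm.

171 nm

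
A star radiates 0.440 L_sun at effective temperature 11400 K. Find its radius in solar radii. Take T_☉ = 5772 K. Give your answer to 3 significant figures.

R/R_☉ = √(L/L_☉) / (T/T_☉)² = √(0.440) / (1.975)²
       = 0.6633 / 3.901 = 0.1700.

0.170 solar radii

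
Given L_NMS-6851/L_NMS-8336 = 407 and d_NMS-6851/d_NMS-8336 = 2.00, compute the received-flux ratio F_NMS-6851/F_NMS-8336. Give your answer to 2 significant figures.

F = L/(4πd²), so F_NMS-6851/F_NMS-8336 = (L_NMS-6851/L_NMS-8336) / (d_NMS-6851/d_NMS-8336)²
= 407 / (2.00)² = 407 / 4.000 = 101.8.

1.0×10^2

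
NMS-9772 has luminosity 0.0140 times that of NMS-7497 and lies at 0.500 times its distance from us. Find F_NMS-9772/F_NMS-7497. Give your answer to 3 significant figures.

F = L/(4πd²), so F_NMS-9772/F_NMS-7497 = (L_NMS-9772/L_NMS-7497) / (d_NMS-9772/d_NMS-7497)²
= 0.0140 / (0.500)² = 0.0140 / 0.2500 = 0.05600.

0.0560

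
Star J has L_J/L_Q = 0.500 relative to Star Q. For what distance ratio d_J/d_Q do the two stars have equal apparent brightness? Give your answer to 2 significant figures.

Equal flux requires L_J/d_J² = L_Q/d_Q², so d_J/d_Q = √(L_J/L_Q)
= √(0.500) = 0.7071.

0.71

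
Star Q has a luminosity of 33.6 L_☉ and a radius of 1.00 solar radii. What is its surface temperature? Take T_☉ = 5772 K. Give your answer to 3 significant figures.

1.39×10^4 K

T/T_☉ = (L/L_☉)^(1/4) / (R/R_☉)^(1/2)
T = 5772 × (33.6)^(1/4) / √(1.00) = 5772 × 2.408 / 1.000 = 1.390×10^4 K.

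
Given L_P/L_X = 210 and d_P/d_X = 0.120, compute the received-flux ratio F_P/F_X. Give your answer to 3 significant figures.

1.46×10^4

F = L/(4πd²), so F_P/F_X = (L_P/L_X) / (d_P/d_X)²
= 210 / (0.120)² = 210 / 0.01440 = 1.458×10^4.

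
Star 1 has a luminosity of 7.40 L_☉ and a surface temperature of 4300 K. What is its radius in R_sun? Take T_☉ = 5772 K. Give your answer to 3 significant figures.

4.90 R_sun

R/R_☉ = √(L/L_☉) / (T/T_☉)² = √(7.40) / (0.7450)²
       = 2.720 / 0.5550 = 4.902.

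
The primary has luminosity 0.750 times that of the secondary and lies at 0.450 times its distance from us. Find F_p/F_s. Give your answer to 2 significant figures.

F = L/(4πd²), so F_p/F_s = (L_p/L_s) / (d_p/d_s)²
= 0.750 / (0.450)² = 0.750 / 0.2025 = 3.704.

3.7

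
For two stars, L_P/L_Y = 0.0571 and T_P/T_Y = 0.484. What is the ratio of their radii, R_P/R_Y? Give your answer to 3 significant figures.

1.02

L ∝ R²T⁴ gives R ∝ √L / T², so
R_P/R_Y = √(0.0571) / (0.484)² = 0.2390 / 0.2343 = 1.020.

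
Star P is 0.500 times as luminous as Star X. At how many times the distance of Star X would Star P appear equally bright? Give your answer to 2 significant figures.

0.71

Equal flux requires L_P/d_P² = L_X/d_X², so d_P/d_X = √(L_P/L_X)
= √(0.500) = 0.7071.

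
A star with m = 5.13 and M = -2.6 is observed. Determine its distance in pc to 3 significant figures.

m − M = 5 log₁₀(d/10 pc)
5.13 − (-2.6) = 7.73 = 5 log₁₀(d/10)
d = 10 × 10^(7.73/5) = 10 × 10^1.546 = 351.6 pc.

352 pc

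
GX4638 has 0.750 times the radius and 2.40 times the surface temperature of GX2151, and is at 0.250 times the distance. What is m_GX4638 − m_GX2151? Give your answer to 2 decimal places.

-6.19

L_GX4638/L_GX2151 = (0.750)²(2.40)⁴ = 18.66.
F_GX4638/F_GX2151 = (L_GX4638/L_GX2151)/(d_GX4638/d_GX2151)² = 18.66/0.06250 = 298.6.
m_GX4638 − m_GX2151 = −2.5 log₁₀(298.6) = -6.19.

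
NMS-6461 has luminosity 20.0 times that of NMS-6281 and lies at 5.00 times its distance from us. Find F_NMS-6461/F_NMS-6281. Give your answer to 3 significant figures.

F = L/(4πd²), so F_NMS-6461/F_NMS-6281 = (L_NMS-6461/L_NMS-6281) / (d_NMS-6461/d_NMS-6281)²
= 20.0 / (5.00)² = 20.0 / 25.00 = 0.8000.

0.800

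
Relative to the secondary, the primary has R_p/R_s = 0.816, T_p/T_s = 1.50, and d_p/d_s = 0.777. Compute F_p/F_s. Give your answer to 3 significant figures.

L_p/L_s = (R_p/R_s)²(T_p/T_s)⁴ = (0.816)² × (1.50)⁴ = 3.371.
F_p/F_s = (L_p/L_s)/(d_p/d_s)² = 3.371 / (0.777)² = 5.583.

5.58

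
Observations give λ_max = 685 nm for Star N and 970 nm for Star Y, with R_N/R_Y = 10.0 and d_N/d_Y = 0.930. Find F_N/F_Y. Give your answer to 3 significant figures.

465

Wien's law: T_N/T_Y = λ_Y/λ_N = 970/685 = 1.416.
L_N/L_Y = (R_N/R_Y)²(T_N/T_Y)⁴ = (10.0)²(1.416)⁴ = 402.1.
F_N/F_Y = (L_N/L_Y)/(d_N/d_Y)² = 402.1/(0.930)² = 464.9.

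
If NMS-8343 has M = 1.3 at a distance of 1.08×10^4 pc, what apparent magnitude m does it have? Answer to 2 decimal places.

m = M + 5 log₁₀(d/10 pc) = 1.3 + 5 log₁₀(1.08×10^4/10)
  = 1.3 + 5 × 3.033 = 1.3 + 15.17 = 16.47.

16.47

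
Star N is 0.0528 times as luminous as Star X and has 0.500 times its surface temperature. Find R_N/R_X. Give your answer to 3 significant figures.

0.919

L ∝ R²T⁴ gives R ∝ √L / T², so
R_N/R_X = √(0.0528) / (0.500)² = 0.2298 / 0.2500 = 0.9191.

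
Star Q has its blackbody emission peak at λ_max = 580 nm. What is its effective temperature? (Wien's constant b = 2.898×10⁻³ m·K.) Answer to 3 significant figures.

5.00×10^3 K

T = b/λ_max = 2.898×10⁻³ / (580×10⁻⁹) = 4997 K.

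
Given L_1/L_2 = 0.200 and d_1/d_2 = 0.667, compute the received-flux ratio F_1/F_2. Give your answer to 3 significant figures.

0.450

F = L/(4πd²), so F_1/F_2 = (L_1/L_2) / (d_1/d_2)²
= 0.200 / (0.667)² = 0.200 / 0.4449 = 0.4496.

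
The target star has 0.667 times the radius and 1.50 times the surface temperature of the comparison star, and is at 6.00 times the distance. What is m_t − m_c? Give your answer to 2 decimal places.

L_t/L_c = (0.667)²(1.50)⁴ = 2.252.
F_t/F_c = (L_t/L_c)/(d_t/d_c)² = 2.252/36.00 = 0.06256.
m_t − m_c = −2.5 log₁₀(0.06256) = 3.01.

3.01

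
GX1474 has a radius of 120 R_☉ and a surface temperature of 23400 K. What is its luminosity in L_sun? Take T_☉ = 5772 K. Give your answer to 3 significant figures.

L/L_☉ = (R/R_☉)² (T/T_☉)⁴ = (120)² × (23400/5772)⁴
       = 1.440×10^4 × (4.054)⁴ = 1.440×10^4 × 270.1 = 3.890×10^6.

3.89×10^6 L_sun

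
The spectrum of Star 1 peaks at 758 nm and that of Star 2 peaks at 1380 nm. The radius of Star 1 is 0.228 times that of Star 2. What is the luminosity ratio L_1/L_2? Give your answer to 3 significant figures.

0.571

Wien's law gives T ∝ 1/λ_max, so T_1/T_2 = λ_2/λ_1 = 1380/758 = 1.821.
Then L ∝ R²T⁴ gives L_1/L_2 = (0.228)² × (1.821)⁴ = 0.05198 × 10.99 = 0.5711.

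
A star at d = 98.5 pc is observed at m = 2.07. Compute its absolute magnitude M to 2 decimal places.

-2.90

M = m − 5 log₁₀(d/10 pc) = 2.07 − 5 log₁₀(98.5/10)
  = 2.07 − 5 × 0.993 = 2.07 − 4.97 = -2.90.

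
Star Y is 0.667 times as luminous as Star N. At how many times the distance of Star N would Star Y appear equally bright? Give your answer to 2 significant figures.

0.82

Equal flux requires L_Y/d_Y² = L_N/d_N², so d_Y/d_N = √(L_Y/L_N)
= √(0.667) = 0.8167.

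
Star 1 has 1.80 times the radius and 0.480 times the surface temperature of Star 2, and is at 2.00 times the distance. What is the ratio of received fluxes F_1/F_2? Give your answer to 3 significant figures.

0.0430

L_1/L_2 = (R_1/R_2)²(T_1/T_2)⁴ = (1.80)² × (0.480)⁴ = 0.1720.
F_1/F_2 = (L_1/L_2)/(d_1/d_2)² = 0.1720 / (2.00)² = 0.04300.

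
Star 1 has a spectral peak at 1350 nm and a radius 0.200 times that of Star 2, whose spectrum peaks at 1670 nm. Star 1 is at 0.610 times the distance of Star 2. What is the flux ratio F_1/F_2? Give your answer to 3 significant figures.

Wien's law: T_1/T_2 = λ_2/λ_1 = 1670/1350 = 1.237.
L_1/L_2 = (R_1/R_2)²(T_1/T_2)⁴ = (0.200)²(1.237)⁴ = 0.09367.
F_1/F_2 = (L_1/L_2)/(d_1/d_2)² = 0.09367/(0.610)² = 0.2517.

0.252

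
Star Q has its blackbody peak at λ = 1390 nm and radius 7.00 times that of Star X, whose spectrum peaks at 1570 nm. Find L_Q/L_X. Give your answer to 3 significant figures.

79.8

Wien's law gives T ∝ 1/λ_max, so T_Q/T_X = λ_X/λ_Q = 1570/1390 = 1.129.
Then L ∝ R²T⁴ gives L_Q/L_X = (7.00)² × (1.129)⁴ = 49.00 × 1.628 = 79.75.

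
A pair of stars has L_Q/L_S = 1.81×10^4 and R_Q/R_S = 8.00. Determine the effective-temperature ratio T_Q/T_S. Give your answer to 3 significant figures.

L ∝ R²T⁴ gives T ∝ (L/R²)^(1/4), so
T_Q/T_S = (1.81×10^4 / 8.00²)^(1/4) = (282.8)^(1/4) = 4.101.

4.10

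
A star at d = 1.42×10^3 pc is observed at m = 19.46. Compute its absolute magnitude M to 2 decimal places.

M = m − 5 log₁₀(d/10 pc) = 19.46 − 5 log₁₀(1.42×10^3/10)
  = 19.46 − 5 × 2.152 = 19.46 − 10.76 = 8.70.

8.70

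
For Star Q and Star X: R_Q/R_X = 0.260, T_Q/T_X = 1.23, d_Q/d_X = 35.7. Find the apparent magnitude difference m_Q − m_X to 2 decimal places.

9.79

L_Q/L_X = (0.260)²(1.23)⁴ = 0.1547.
F_Q/F_X = (L_Q/L_X)/(d_Q/d_X)² = 0.1547/1274 = 1.214×10^-4.
m_Q − m_X = −2.5 log₁₀(1.214×10^-4) = 9.79.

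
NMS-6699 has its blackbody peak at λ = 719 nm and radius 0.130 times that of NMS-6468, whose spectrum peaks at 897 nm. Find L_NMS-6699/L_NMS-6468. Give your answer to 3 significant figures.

0.0409

Wien's law gives T ∝ 1/λ_max, so T_NMS-6699/T_NMS-6468 = λ_NMS-6468/λ_NMS-6699 = 897/719 = 1.248.
Then L ∝ R²T⁴ gives L_NMS-6699/L_NMS-6468 = (0.130)² × (1.248)⁴ = 0.01690 × 2.422 = 0.04094.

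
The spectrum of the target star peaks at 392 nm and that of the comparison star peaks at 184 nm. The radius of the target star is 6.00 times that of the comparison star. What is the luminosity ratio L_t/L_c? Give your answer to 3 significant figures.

Wien's law gives T ∝ 1/λ_max, so T_t/T_c = λ_c/λ_t = 184/392 = 0.4694.
Then L ∝ R²T⁴ gives L_t/L_c = (6.00)² × (0.4694)⁴ = 36.00 × 0.04854 = 1.748.

1.75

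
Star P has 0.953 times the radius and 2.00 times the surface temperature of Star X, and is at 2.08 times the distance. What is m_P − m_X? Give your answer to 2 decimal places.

-1.32

L_P/L_X = (0.953)²(2.00)⁴ = 14.53.
F_P/F_X = (L_P/L_X)/(d_P/d_X)² = 14.53/4.326 = 3.359.
m_P − m_X = −2.5 log₁₀(3.359) = -1.32.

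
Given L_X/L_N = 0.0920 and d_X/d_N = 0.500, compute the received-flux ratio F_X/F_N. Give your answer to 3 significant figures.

0.368

F = L/(4πd²), so F_X/F_N = (L_X/L_N) / (d_X/d_N)²
= 0.0920 / (0.500)² = 0.0920 / 0.2500 = 0.3680.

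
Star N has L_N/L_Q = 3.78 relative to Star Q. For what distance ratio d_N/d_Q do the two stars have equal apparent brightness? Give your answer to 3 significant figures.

Equal flux requires L_N/d_N² = L_Q/d_Q², so d_N/d_Q = √(L_N/L_Q)
= √(3.78) = 1.944.

1.94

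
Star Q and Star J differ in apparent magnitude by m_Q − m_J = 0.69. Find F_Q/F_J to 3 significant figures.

F_Q/F_J = 10^(−(m_Q − m_J)/2.5) = 10^(-0.69/2.5) = 10^-0.276 = 0.5297.

0.530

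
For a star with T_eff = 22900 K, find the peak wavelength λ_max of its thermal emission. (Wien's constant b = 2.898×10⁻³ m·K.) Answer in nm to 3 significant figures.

127 nm

λ_max = b/T = 2.898×10⁻³ / 22900 = 1.27×10^-7 m = 126.6 nm.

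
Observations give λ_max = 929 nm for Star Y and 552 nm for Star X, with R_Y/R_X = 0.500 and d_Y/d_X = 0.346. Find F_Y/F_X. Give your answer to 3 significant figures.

0.260

Wien's law: T_Y/T_X = λ_X/λ_Y = 552/929 = 0.5942.
L_Y/L_X = (R_Y/R_X)²(T_Y/T_X)⁴ = (0.500)²(0.5942)⁴ = 0.03116.
F_Y/F_X = (L_Y/L_X)/(d_Y/d_X)² = 0.03116/(0.346)² = 0.2603.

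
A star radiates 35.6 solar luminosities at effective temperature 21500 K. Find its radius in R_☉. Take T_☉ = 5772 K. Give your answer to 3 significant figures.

0.430 R_☉

R/R_☉ = √(L/L_☉) / (T/T_☉)² = √(35.6) / (3.725)²
       = 5.967 / 13.87 = 0.4300.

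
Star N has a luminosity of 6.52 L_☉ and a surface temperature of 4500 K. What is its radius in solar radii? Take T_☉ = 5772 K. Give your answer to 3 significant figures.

R/R_☉ = √(L/L_☉) / (T/T_☉)² = √(6.52) / (0.7796)²
       = 2.553 / 0.6078 = 4.201.

4.20 solar radii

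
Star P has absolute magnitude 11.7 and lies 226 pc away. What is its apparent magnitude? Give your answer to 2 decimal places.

18.47

m = M + 5 log₁₀(d/10 pc) = 11.7 + 5 log₁₀(226/10)
  = 11.7 + 5 × 1.354 = 11.7 + 6.77 = 18.47.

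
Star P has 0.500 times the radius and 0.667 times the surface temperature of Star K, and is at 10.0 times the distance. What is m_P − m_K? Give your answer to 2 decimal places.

L_P/L_K = (0.500)²(0.667)⁴ = 0.04948.
F_P/F_K = (L_P/L_K)/(d_P/d_K)² = 0.04948/100.0 = 4.948×10^-4.
m_P − m_K = −2.5 log₁₀(4.948×10^-4) = 8.26.

8.26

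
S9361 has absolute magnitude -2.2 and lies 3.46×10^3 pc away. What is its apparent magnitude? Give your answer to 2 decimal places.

10.50

m = M + 5 log₁₀(d/10 pc) = -2.2 + 5 log₁₀(3.46×10^3/10)
  = -2.2 + 5 × 2.539 = -2.2 + 12.70 = 10.50.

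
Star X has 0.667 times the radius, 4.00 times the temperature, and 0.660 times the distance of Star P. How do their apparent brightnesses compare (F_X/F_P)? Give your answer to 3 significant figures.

261

L_X/L_P = (R_X/R_P)²(T_X/T_P)⁴ = (0.667)² × (4.00)⁴ = 113.9.
F_X/F_P = (L_X/L_P)/(d_X/d_P)² = 113.9 / (0.660)² = 261.5.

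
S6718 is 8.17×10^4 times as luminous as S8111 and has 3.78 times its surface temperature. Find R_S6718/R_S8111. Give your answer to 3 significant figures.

L ∝ R²T⁴ gives R ∝ √L / T², so
R_S6718/R_S8111 = √(8.17×10^4) / (3.78)² = 285.8 / 14.29 = 20.00.

20.0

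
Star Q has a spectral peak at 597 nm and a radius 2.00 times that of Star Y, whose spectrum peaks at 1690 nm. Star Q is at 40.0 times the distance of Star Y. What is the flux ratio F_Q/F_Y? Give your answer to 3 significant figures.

0.161

Wien's law: T_Q/T_Y = λ_Y/λ_Q = 1690/597 = 2.831.
L_Q/L_Y = (R_Q/R_Y)²(T_Q/T_Y)⁴ = (2.00)²(2.831)⁴ = 256.9.
F_Q/F_Y = (L_Q/L_Y)/(d_Q/d_Y)² = 256.9/(40.0)² = 0.1605.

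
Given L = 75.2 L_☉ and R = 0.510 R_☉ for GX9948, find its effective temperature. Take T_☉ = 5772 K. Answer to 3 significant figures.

T/T_☉ = (L/L_☉)^(1/4) / (R/R_☉)^(1/2)
T = 5772 × (75.2)^(1/4) / √(0.510) = 5772 × 2.945 / 0.7141 = 2.380×10^4 K.

2.38×10^4 K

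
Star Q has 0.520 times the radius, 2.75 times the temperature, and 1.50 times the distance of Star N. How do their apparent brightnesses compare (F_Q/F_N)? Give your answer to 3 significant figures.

6.87

L_Q/L_N = (R_Q/R_N)²(T_Q/T_N)⁴ = (0.520)² × (2.75)⁴ = 15.46.
F_Q/F_N = (L_Q/L_N)/(d_Q/d_N)² = 15.46 / (1.50)² = 6.873.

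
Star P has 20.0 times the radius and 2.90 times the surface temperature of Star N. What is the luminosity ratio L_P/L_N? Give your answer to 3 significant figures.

2.83×10^4

From the Stefan–Boltzmann law, L ∝ R²T⁴, so
L_P/L_N = (R_P/R_N)² (T_P/T_N)⁴ = (20.0)² × (2.90)⁴ = 400.0 × 70.73 = 2.829×10^4.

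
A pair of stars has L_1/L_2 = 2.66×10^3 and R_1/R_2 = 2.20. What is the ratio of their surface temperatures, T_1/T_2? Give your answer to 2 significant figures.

4.8

L ∝ R²T⁴ gives T ∝ (L/R²)^(1/4), so
T_1/T_2 = (2.66×10^3 / 2.20²)^(1/4) = (549.6)^(1/4) = 4.842.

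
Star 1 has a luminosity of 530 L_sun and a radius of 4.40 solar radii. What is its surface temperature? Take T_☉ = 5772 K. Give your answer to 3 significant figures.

1.32×10^4 K

T/T_☉ = (L/L_☉)^(1/4) / (R/R_☉)^(1/2)
T = 5772 × (530)^(1/4) / √(4.40) = 5772 × 4.798 / 2.098 = 1.320×10^4 K.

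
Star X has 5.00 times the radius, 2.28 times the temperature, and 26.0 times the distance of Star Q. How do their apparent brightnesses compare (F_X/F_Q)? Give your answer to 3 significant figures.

L_X/L_Q = (R_X/R_Q)²(T_X/T_Q)⁴ = (5.00)² × (2.28)⁴ = 675.6.
F_X/F_Q = (L_X/L_Q)/(d_X/d_Q)² = 675.6 / (26.0)² = 0.9994.

0.999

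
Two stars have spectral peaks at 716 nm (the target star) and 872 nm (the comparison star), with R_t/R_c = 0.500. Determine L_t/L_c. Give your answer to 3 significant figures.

0.550

Wien's law gives T ∝ 1/λ_max, so T_t/T_c = λ_c/λ_t = 872/716 = 1.218.
Then L ∝ R²T⁴ gives L_t/L_c = (0.500)² × (1.218)⁴ = 0.2500 × 2.200 = 0.5500.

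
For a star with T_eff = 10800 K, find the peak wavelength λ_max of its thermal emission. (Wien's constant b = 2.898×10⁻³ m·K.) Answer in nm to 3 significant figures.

λ_max = b/T = 2.898×10⁻³ / 10800 = 2.68×10^-7 m = 268.3 nm.

268 nm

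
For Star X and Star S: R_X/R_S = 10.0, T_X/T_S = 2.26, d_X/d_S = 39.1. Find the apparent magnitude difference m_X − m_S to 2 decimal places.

-0.58

L_X/L_S = (10.0)²(2.26)⁴ = 2609.
F_X/F_S = (L_X/L_S)/(d_X/d_S)² = 2609/1529 = 1.706.
m_X − m_S = −2.5 log₁₀(1.706) = -0.58.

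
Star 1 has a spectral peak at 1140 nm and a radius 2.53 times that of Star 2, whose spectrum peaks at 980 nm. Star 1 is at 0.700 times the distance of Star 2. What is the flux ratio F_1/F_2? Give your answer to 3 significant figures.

Wien's law: T_1/T_2 = λ_2/λ_1 = 980/1140 = 0.8596.
L_1/L_2 = (R_1/R_2)²(T_1/T_2)⁴ = (2.53)²(0.8596)⁴ = 3.496.
F_1/F_2 = (L_1/L_2)/(d_1/d_2)² = 3.496/(0.700)² = 7.134.

7.13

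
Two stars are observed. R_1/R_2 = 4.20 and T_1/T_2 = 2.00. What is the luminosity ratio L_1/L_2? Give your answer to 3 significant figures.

From the Stefan–Boltzmann law, L ∝ R²T⁴, so
L_1/L_2 = (R_1/R_2)² (T_1/T_2)⁴ = (4.20)² × (2.00)⁴ = 17.64 × 16.00 = 282.2.

282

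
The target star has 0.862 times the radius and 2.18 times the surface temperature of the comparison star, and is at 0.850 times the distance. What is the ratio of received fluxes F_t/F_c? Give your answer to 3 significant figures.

23.2

L_t/L_c = (R_t/R_c)²(T_t/T_c)⁴ = (0.862)² × (2.18)⁴ = 16.78.
F_t/F_c = (L_t/L_c)/(d_t/d_c)² = 16.78 / (0.850)² = 23.23.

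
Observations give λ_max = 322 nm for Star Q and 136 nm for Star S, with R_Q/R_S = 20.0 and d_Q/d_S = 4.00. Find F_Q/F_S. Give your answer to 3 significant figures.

Wien's law: T_Q/T_S = λ_S/λ_Q = 136/322 = 0.4224.
L_Q/L_S = (R_Q/R_S)²(T_Q/T_S)⁴ = (20.0)²(0.4224)⁴ = 12.73.
F_Q/F_S = (L_Q/L_S)/(d_Q/d_S)² = 12.73/(4.00)² = 0.7956.

0.796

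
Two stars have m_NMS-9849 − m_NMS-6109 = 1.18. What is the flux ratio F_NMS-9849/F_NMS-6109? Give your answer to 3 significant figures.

0.337

F_NMS-9849/F_NMS-6109 = 10^(−(m_NMS-9849 − m_NMS-6109)/2.5) = 10^(-1.18/2.5) = 10^-0.472 = 0.3373.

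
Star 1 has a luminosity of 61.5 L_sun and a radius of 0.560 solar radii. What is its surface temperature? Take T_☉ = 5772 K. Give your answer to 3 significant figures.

2.16×10^4 K

T/T_☉ = (L/L_☉)^(1/4) / (R/R_☉)^(1/2)
T = 5772 × (61.5)^(1/4) / √(0.560) = 5772 × 2.800 / 0.7483 = 2.160×10^4 K.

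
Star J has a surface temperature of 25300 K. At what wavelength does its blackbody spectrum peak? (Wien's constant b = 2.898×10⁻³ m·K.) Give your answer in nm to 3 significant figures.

115 nm

λ_max = b/T = 2.898×10⁻³ / 25300 = 1.15×10^-7 m = 114.5 nm.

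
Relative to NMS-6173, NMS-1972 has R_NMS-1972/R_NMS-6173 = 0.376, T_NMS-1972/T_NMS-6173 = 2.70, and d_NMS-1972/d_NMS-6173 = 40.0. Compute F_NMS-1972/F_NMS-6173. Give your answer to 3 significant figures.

L_NMS-1972/L_NMS-6173 = (R_NMS-1972/R_NMS-6173)²(T_NMS-1972/T_NMS-6173)⁴ = (0.376)² × (2.70)⁴ = 7.513.
F_NMS-1972/F_NMS-6173 = (L_NMS-1972/L_NMS-6173)/(d_NMS-1972/d_NMS-6173)² = 7.513 / (40.0)² = 0.004696.

0.00470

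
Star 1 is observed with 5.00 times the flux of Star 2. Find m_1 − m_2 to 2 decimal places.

m_1 − m_2 = −2.5 log₁₀(F_1/F_2) = −2.5 log₁₀(5.00) = −2.5 × (0.699) = -1.747.

-1.75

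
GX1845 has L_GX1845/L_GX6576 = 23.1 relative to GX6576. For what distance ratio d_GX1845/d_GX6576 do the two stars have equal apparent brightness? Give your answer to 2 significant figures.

Equal flux requires L_GX1845/d_GX1845² = L_GX6576/d_GX6576², so d_GX1845/d_GX6576 = √(L_GX1845/L_GX6576)
= √(23.1) = 4.806.

4.8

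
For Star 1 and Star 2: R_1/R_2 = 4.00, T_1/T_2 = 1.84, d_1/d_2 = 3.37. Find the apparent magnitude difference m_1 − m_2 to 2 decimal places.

-3.02

L_1/L_2 = (4.00)²(1.84)⁴ = 183.4.
F_1/F_2 = (L_1/L_2)/(d_1/d_2)² = 183.4/11.36 = 16.15.
m_1 − m_2 = −2.5 log₁₀(16.15) = -3.02.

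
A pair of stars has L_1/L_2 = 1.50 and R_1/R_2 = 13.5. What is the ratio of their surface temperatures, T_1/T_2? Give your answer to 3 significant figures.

L ∝ R²T⁴ gives T ∝ (L/R²)^(1/4), so
T_1/T_2 = (1.50 / 13.5²)^(1/4) = (0.008230)^(1/4) = 0.3012.

0.301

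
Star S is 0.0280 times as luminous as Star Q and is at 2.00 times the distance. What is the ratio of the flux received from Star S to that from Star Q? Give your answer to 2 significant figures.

0.0070

F = L/(4πd²), so F_S/F_Q = (L_S/L_Q) / (d_S/d_Q)²
= 0.0280 / (2.00)² = 0.0280 / 4.000 = 0.007000.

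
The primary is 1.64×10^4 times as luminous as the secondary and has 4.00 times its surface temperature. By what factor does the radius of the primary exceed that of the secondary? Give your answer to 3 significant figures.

8.00

L ∝ R²T⁴ gives R ∝ √L / T², so
R_p/R_s = √(1.64×10^4) / (4.00)² = 128.1 / 16.00 = 8.004.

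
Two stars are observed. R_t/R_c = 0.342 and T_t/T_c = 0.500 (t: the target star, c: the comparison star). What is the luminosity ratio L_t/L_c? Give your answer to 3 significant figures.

0.00731

From the Stefan–Boltzmann law, L ∝ R²T⁴, so
L_t/L_c = (R_t/R_c)² (T_t/T_c)⁴ = (0.342)² × (0.500)⁴ = 0.1170 × 0.06250 = 0.007310.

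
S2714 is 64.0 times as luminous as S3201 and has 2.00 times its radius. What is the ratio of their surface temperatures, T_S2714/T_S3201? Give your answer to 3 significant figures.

2.00

L ∝ R²T⁴ gives T ∝ (L/R²)^(1/4), so
T_S2714/T_S3201 = (64.0 / 2.00²)^(1/4) = (16.00)^(1/4) = 2.000.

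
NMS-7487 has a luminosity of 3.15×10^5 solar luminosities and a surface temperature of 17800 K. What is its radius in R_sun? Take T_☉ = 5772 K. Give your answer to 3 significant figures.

59.0 R_sun

R/R_☉ = √(L/L_☉) / (T/T_☉)² = √(3.15×10^5) / (3.084)²
       = 561.2 / 9.510 = 59.02.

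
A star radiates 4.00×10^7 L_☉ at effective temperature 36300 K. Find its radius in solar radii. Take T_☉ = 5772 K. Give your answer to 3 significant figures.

R/R_☉ = √(L/L_☉) / (T/T_☉)² = √(4.00×10^7) / (6.289)²
       = 6325 / 39.55 = 159.9.

160 solar radii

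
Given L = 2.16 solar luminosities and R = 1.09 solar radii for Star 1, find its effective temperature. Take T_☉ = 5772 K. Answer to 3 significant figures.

T/T_☉ = (L/L_☉)^(1/4) / (R/R_☉)^(1/2)
T = 5772 × (2.16)^(1/4) / √(1.09) = 5772 × 1.212 / 1.044 = 6702 K.

6.70×10^3 K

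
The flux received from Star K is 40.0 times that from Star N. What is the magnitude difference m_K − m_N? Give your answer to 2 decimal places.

m_K − m_N = −2.5 log₁₀(F_K/F_N) = −2.5 log₁₀(40.0) = −2.5 × (1.602) = -4.005.

-4.01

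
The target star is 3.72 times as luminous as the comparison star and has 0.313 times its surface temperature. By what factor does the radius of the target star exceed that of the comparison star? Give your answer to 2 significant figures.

20

L ∝ R²T⁴ gives R ∝ √L / T², so
R_t/R_c = √(3.72) / (0.313)² = 1.929 / 0.09797 = 19.69.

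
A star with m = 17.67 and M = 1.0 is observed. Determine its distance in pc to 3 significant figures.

m − M = 5 log₁₀(d/10 pc)
17.67 − (1.0) = 16.67 = 5 log₁₀(d/10)
d = 10 × 10^(16.67/5) = 10 × 10^3.334 = 2.158×10^4 pc.

2.16×10^4 pc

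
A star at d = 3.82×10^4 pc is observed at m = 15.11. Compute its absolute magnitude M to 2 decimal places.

M = m − 5 log₁₀(d/10 pc) = 15.11 − 5 log₁₀(3.82×10^4/10)
  = 15.11 − 5 × 3.582 = 15.11 − 17.91 = -2.80.

-2.80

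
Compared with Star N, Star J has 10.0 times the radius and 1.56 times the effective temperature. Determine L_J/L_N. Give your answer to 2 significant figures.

5.9×10^2

From the Stefan–Boltzmann law, L ∝ R²T⁴, so
L_J/L_N = (R_J/R_N)² (T_J/T_N)⁴ = (10.0)² × (1.56)⁴ = 100.0 × 5.922 = 592.2.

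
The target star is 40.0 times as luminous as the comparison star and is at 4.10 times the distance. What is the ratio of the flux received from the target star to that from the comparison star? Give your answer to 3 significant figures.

2.38

F = L/(4πd²), so F_t/F_c = (L_t/L_c) / (d_t/d_c)²
= 40.0 / (4.10)² = 40.0 / 16.81 = 2.380.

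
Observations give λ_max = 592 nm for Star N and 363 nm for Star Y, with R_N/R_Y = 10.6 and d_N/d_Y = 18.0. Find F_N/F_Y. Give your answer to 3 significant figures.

0.0490

Wien's law: T_N/T_Y = λ_Y/λ_N = 363/592 = 0.6132.
L_N/L_Y = (R_N/R_Y)²(T_N/T_Y)⁴ = (10.6)²(0.6132)⁴ = 15.88.
F_N/F_Y = (L_N/L_Y)/(d_N/d_Y)² = 15.88/(18.0)² = 0.04902.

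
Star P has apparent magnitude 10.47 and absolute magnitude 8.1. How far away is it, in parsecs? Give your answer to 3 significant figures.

m − M = 5 log₁₀(d/10 pc)
10.47 − (8.1) = 2.37 = 5 log₁₀(d/10)
d = 10 × 10^(2.37/5) = 10 × 10^0.474 = 29.79 pc.

29.8 pc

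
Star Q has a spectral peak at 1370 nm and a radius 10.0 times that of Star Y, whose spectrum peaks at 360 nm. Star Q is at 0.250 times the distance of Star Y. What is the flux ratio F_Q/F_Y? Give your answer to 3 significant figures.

Wien's law: T_Q/T_Y = λ_Y/λ_Q = 360/1370 = 0.2628.
L_Q/L_Y = (R_Q/R_Y)²(T_Q/T_Y)⁴ = (10.0)²(0.2628)⁴ = 0.4768.
F_Q/F_Y = (L_Q/L_Y)/(d_Q/d_Y)² = 0.4768/(0.250)² = 7.629.

7.63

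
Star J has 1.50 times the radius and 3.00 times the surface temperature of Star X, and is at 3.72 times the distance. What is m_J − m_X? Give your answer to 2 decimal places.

-2.80

L_J/L_X = (1.50)²(3.00)⁴ = 182.2.
F_J/F_X = (L_J/L_X)/(d_J/d_X)² = 182.2/13.84 = 13.17.
m_J − m_X = −2.5 log₁₀(13.17) = -2.80.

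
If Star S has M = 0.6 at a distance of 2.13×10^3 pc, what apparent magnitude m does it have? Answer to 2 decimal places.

12.24

m = M + 5 log₁₀(d/10 pc) = 0.6 + 5 log₁₀(2.13×10^3/10)
  = 0.6 + 5 × 2.328 = 0.6 + 11.64 = 12.24.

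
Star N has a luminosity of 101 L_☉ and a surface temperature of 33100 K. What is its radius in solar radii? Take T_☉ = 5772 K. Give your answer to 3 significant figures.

R/R_☉ = √(L/L_☉) / (T/T_☉)² = √(101) / (5.735)²
       = 10.05 / 32.89 = 0.3056.

0.306 solar radii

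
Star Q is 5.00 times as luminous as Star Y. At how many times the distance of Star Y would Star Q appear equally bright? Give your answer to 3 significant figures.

2.24

Equal flux requires L_Q/d_Q² = L_Y/d_Y², so d_Q/d_Y = √(L_Q/L_Y)
= √(5.00) = 2.236.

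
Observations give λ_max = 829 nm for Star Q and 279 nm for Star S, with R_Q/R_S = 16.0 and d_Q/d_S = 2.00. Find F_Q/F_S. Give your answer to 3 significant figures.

0.821

Wien's law: T_Q/T_S = λ_S/λ_Q = 279/829 = 0.3366.
L_Q/L_S = (R_Q/R_S)²(T_Q/T_S)⁴ = (16.0)²(0.3366)⁴ = 3.284.
F_Q/F_S = (L_Q/L_S)/(d_Q/d_S)² = 3.284/(2.00)² = 0.8211.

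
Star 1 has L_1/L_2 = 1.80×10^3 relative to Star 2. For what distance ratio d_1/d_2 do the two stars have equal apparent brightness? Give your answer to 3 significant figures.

Equal flux requires L_1/d_1² = L_2/d_2², so d_1/d_2 = √(L_1/L_2)
= √(1.80×10^3) = 42.43.

42.4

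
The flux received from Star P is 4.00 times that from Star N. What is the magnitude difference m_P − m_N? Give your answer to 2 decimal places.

m_P − m_N = −2.5 log₁₀(F_P/F_N) = −2.5 log₁₀(4.00) = −2.5 × (0.602) = -1.505.

-1.51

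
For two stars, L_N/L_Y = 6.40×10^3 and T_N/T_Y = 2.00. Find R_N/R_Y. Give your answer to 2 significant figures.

L ∝ R²T⁴ gives R ∝ √L / T², so
R_N/R_Y = √(6.40×10^3) / (2.00)² = 80.00 / 4.000 = 20.00.

20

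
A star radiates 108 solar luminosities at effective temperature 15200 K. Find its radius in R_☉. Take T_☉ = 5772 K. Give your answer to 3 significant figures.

R/R_☉ = √(L/L_☉) / (T/T_☉)² = √(108) / (2.633)²
       = 10.39 / 6.935 = 1.499.

1.50 R_☉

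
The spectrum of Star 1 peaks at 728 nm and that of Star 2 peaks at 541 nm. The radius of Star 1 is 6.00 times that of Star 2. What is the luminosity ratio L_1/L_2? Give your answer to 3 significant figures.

Wien's law gives T ∝ 1/λ_max, so T_1/T_2 = λ_2/λ_1 = 541/728 = 0.7431.
Then L ∝ R²T⁴ gives L_1/L_2 = (6.00)² × (0.7431)⁴ = 36.00 × 0.3050 = 10.98.

11.0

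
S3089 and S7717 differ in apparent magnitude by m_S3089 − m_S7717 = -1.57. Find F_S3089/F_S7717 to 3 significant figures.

F_S3089/F_S7717 = 10^(−(m_S3089 − m_S7717)/2.5) = 10^(1.57/2.5) = 10^0.628 = 4.246.

4.25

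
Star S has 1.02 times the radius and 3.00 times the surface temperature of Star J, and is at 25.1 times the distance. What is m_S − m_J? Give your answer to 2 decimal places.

L_S/L_J = (1.02)²(3.00)⁴ = 84.27.
F_S/F_J = (L_S/L_J)/(d_S/d_J)² = 84.27/630.0 = 0.1338.
m_S − m_J = −2.5 log₁₀(0.1338) = 2.18.

2.18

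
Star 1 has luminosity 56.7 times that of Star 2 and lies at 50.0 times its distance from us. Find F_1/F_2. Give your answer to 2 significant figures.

0.023

F = L/(4πd²), so F_1/F_2 = (L_1/L_2) / (d_1/d_2)²
= 56.7 / (50.0)² = 56.7 / 2500 = 0.02268.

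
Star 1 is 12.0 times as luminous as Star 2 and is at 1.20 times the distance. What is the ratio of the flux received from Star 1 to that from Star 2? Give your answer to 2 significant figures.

F = L/(4πd²), so F_1/F_2 = (L_1/L_2) / (d_1/d_2)²
= 12.0 / (1.20)² = 12.0 / 1.440 = 8.333.

8.3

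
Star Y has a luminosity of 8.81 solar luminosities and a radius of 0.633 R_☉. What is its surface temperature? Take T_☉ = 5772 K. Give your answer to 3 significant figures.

1.25×10^4 K

T/T_☉ = (L/L_☉)^(1/4) / (R/R_☉)^(1/2)
T = 5772 × (8.81)^(1/4) / √(0.633) = 5772 × 1.723 / 0.7956 = 1.250×10^4 K.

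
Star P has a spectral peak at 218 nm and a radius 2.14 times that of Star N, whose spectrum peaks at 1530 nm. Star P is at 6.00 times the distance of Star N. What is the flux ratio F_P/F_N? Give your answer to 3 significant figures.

Wien's law: T_P/T_N = λ_N/λ_P = 1530/218 = 7.018.
L_P/L_N = (R_P/R_N)²(T_P/T_N)⁴ = (2.14)²(7.018)⁴ = 1.111×10^4.
F_P/F_N = (L_P/L_N)/(d_P/d_N)² = 1.111×10^4/(6.00)² = 308.6.

309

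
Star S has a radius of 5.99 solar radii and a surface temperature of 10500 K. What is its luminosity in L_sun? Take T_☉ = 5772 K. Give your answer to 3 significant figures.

393 L_sun

L/L_☉ = (R/R_☉)² (T/T_☉)⁴ = (5.99)² × (10500/5772)⁴
       = 35.88 × (1.819)⁴ = 35.88 × 10.95 = 392.9.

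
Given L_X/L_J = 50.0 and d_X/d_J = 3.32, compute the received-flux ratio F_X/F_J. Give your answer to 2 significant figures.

F = L/(4πd²), so F_X/F_J = (L_X/L_J) / (d_X/d_J)²
= 50.0 / (3.32)² = 50.0 / 11.02 = 4.536.

4.5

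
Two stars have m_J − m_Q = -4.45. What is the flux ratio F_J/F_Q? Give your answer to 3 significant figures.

F_J/F_Q = 10^(−(m_J − m_Q)/2.5) = 10^(4.45/2.5) = 10^1.780 = 60.26.

60.3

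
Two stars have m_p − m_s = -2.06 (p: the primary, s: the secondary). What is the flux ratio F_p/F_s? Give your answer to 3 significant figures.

F_p/F_s = 10^(−(m_p − m_s)/2.5) = 10^(2.06/2.5) = 10^0.824 = 6.668.

6.67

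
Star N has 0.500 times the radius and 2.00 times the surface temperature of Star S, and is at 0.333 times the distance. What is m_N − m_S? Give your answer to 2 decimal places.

L_N/L_S = (0.500)²(2.00)⁴ = 4.000.
F_N/F_S = (L_N/L_S)/(d_N/d_S)² = 4.000/0.1109 = 36.07.
m_N − m_S = −2.5 log₁₀(36.07) = -3.89.

-3.89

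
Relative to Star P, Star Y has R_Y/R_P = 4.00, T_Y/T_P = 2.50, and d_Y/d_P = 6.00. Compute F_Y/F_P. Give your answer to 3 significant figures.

L_Y/L_P = (R_Y/R_P)²(T_Y/T_P)⁴ = (4.00)² × (2.50)⁴ = 625.0.
F_Y/F_P = (L_Y/L_P)/(d_Y/d_P)² = 625.0 / (6.00)² = 17.36.

17.4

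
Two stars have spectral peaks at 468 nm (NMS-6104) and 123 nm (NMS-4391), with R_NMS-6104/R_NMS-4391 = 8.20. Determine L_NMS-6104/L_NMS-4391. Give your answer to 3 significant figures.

Wien's law gives T ∝ 1/λ_max, so T_NMS-6104/T_NMS-4391 = λ_NMS-4391/λ_NMS-6104 = 123/468 = 0.2628.
Then L ∝ R²T⁴ gives L_NMS-6104/L_NMS-4391 = (8.20)² × (0.2628)⁴ = 67.24 × 0.004771 = 0.3208.

0.321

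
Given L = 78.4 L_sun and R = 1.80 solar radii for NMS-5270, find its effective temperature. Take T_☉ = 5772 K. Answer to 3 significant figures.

1.28×10^4 K

T/T_☉ = (L/L_☉)^(1/4) / (R/R_☉)^(1/2)
T = 5772 × (78.4)^(1/4) / √(1.80) = 5772 × 2.976 / 1.342 = 1.280×10^4 K.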